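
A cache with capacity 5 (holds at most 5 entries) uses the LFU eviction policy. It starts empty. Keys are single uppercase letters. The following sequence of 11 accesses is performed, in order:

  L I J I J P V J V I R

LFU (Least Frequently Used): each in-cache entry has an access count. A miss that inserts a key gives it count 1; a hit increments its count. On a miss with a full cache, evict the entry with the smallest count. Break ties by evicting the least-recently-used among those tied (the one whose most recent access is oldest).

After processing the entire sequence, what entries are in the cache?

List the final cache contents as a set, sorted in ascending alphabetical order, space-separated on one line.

Answer: I J P R V

Derivation:
LFU simulation (capacity=5):
  1. access L: MISS. Cache: [L(c=1)]
  2. access I: MISS. Cache: [L(c=1) I(c=1)]
  3. access J: MISS. Cache: [L(c=1) I(c=1) J(c=1)]
  4. access I: HIT, count now 2. Cache: [L(c=1) J(c=1) I(c=2)]
  5. access J: HIT, count now 2. Cache: [L(c=1) I(c=2) J(c=2)]
  6. access P: MISS. Cache: [L(c=1) P(c=1) I(c=2) J(c=2)]
  7. access V: MISS. Cache: [L(c=1) P(c=1) V(c=1) I(c=2) J(c=2)]
  8. access J: HIT, count now 3. Cache: [L(c=1) P(c=1) V(c=1) I(c=2) J(c=3)]
  9. access V: HIT, count now 2. Cache: [L(c=1) P(c=1) I(c=2) V(c=2) J(c=3)]
  10. access I: HIT, count now 3. Cache: [L(c=1) P(c=1) V(c=2) J(c=3) I(c=3)]
  11. access R: MISS, evict L(c=1). Cache: [P(c=1) R(c=1) V(c=2) J(c=3) I(c=3)]
Total: 5 hits, 6 misses, 1 evictions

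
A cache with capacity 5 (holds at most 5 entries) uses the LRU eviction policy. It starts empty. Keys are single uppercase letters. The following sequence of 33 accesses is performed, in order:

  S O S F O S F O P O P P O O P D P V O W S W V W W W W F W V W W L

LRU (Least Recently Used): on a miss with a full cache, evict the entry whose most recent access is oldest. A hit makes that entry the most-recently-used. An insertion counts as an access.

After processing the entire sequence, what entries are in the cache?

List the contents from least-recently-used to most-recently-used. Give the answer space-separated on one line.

LRU simulation (capacity=5):
  1. access S: MISS. Cache (LRU->MRU): [S]
  2. access O: MISS. Cache (LRU->MRU): [S O]
  3. access S: HIT. Cache (LRU->MRU): [O S]
  4. access F: MISS. Cache (LRU->MRU): [O S F]
  5. access O: HIT. Cache (LRU->MRU): [S F O]
  6. access S: HIT. Cache (LRU->MRU): [F O S]
  7. access F: HIT. Cache (LRU->MRU): [O S F]
  8. access O: HIT. Cache (LRU->MRU): [S F O]
  9. access P: MISS. Cache (LRU->MRU): [S F O P]
  10. access O: HIT. Cache (LRU->MRU): [S F P O]
  11. access P: HIT. Cache (LRU->MRU): [S F O P]
  12. access P: HIT. Cache (LRU->MRU): [S F O P]
  13. access O: HIT. Cache (LRU->MRU): [S F P O]
  14. access O: HIT. Cache (LRU->MRU): [S F P O]
  15. access P: HIT. Cache (LRU->MRU): [S F O P]
  16. access D: MISS. Cache (LRU->MRU): [S F O P D]
  17. access P: HIT. Cache (LRU->MRU): [S F O D P]
  18. access V: MISS, evict S. Cache (LRU->MRU): [F O D P V]
  19. access O: HIT. Cache (LRU->MRU): [F D P V O]
  20. access W: MISS, evict F. Cache (LRU->MRU): [D P V O W]
  21. access S: MISS, evict D. Cache (LRU->MRU): [P V O W S]
  22. access W: HIT. Cache (LRU->MRU): [P V O S W]
  23. access V: HIT. Cache (LRU->MRU): [P O S W V]
  24. access W: HIT. Cache (LRU->MRU): [P O S V W]
  25. access W: HIT. Cache (LRU->MRU): [P O S V W]
  26. access W: HIT. Cache (LRU->MRU): [P O S V W]
  27. access W: HIT. Cache (LRU->MRU): [P O S V W]
  28. access F: MISS, evict P. Cache (LRU->MRU): [O S V W F]
  29. access W: HIT. Cache (LRU->MRU): [O S V F W]
  30. access V: HIT. Cache (LRU->MRU): [O S F W V]
  31. access W: HIT. Cache (LRU->MRU): [O S F V W]
  32. access W: HIT. Cache (LRU->MRU): [O S F V W]
  33. access L: MISS, evict O. Cache (LRU->MRU): [S F V W L]
Total: 23 hits, 10 misses, 5 evictions

Answer: S F V W L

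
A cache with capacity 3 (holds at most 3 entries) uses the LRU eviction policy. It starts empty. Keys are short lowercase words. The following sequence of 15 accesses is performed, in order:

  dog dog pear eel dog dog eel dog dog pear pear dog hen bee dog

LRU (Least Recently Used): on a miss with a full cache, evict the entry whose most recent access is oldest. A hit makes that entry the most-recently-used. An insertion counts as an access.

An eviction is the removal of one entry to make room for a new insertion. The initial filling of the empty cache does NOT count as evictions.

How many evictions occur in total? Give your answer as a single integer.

LRU simulation (capacity=3):
  1. access dog: MISS. Cache (LRU->MRU): [dog]
  2. access dog: HIT. Cache (LRU->MRU): [dog]
  3. access pear: MISS. Cache (LRU->MRU): [dog pear]
  4. access eel: MISS. Cache (LRU->MRU): [dog pear eel]
  5. access dog: HIT. Cache (LRU->MRU): [pear eel dog]
  6. access dog: HIT. Cache (LRU->MRU): [pear eel dog]
  7. access eel: HIT. Cache (LRU->MRU): [pear dog eel]
  8. access dog: HIT. Cache (LRU->MRU): [pear eel dog]
  9. access dog: HIT. Cache (LRU->MRU): [pear eel dog]
  10. access pear: HIT. Cache (LRU->MRU): [eel dog pear]
  11. access pear: HIT. Cache (LRU->MRU): [eel dog pear]
  12. access dog: HIT. Cache (LRU->MRU): [eel pear dog]
  13. access hen: MISS, evict eel. Cache (LRU->MRU): [pear dog hen]
  14. access bee: MISS, evict pear. Cache (LRU->MRU): [dog hen bee]
  15. access dog: HIT. Cache (LRU->MRU): [hen bee dog]
Total: 10 hits, 5 misses, 2 evictions

Answer: 2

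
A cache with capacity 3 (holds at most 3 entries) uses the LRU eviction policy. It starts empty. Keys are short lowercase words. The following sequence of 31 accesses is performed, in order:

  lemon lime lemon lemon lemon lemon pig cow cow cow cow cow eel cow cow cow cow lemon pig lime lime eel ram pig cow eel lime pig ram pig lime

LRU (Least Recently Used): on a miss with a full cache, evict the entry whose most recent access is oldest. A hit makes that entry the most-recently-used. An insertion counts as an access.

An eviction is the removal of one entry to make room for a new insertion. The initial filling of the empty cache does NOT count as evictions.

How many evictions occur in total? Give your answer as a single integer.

Answer: 13

Derivation:
LRU simulation (capacity=3):
  1. access lemon: MISS. Cache (LRU->MRU): [lemon]
  2. access lime: MISS. Cache (LRU->MRU): [lemon lime]
  3. access lemon: HIT. Cache (LRU->MRU): [lime lemon]
  4. access lemon: HIT. Cache (LRU->MRU): [lime lemon]
  5. access lemon: HIT. Cache (LRU->MRU): [lime lemon]
  6. access lemon: HIT. Cache (LRU->MRU): [lime lemon]
  7. access pig: MISS. Cache (LRU->MRU): [lime lemon pig]
  8. access cow: MISS, evict lime. Cache (LRU->MRU): [lemon pig cow]
  9. access cow: HIT. Cache (LRU->MRU): [lemon pig cow]
  10. access cow: HIT. Cache (LRU->MRU): [lemon pig cow]
  11. access cow: HIT. Cache (LRU->MRU): [lemon pig cow]
  12. access cow: HIT. Cache (LRU->MRU): [lemon pig cow]
  13. access eel: MISS, evict lemon. Cache (LRU->MRU): [pig cow eel]
  14. access cow: HIT. Cache (LRU->MRU): [pig eel cow]
  15. access cow: HIT. Cache (LRU->MRU): [pig eel cow]
  16. access cow: HIT. Cache (LRU->MRU): [pig eel cow]
  17. access cow: HIT. Cache (LRU->MRU): [pig eel cow]
  18. access lemon: MISS, evict pig. Cache (LRU->MRU): [eel cow lemon]
  19. access pig: MISS, evict eel. Cache (LRU->MRU): [cow lemon pig]
  20. access lime: MISS, evict cow. Cache (LRU->MRU): [lemon pig lime]
  21. access lime: HIT. Cache (LRU->MRU): [lemon pig lime]
  22. access eel: MISS, evict lemon. Cache (LRU->MRU): [pig lime eel]
  23. access ram: MISS, evict pig. Cache (LRU->MRU): [lime eel ram]
  24. access pig: MISS, evict lime. Cache (LRU->MRU): [eel ram pig]
  25. access cow: MISS, evict eel. Cache (LRU->MRU): [ram pig cow]
  26. access eel: MISS, evict ram. Cache (LRU->MRU): [pig cow eel]
  27. access lime: MISS, evict pig. Cache (LRU->MRU): [cow eel lime]
  28. access pig: MISS, evict cow. Cache (LRU->MRU): [eel lime pig]
  29. access ram: MISS, evict eel. Cache (LRU->MRU): [lime pig ram]
  30. access pig: HIT. Cache (LRU->MRU): [lime ram pig]
  31. access lime: HIT. Cache (LRU->MRU): [ram pig lime]
Total: 15 hits, 16 misses, 13 evictions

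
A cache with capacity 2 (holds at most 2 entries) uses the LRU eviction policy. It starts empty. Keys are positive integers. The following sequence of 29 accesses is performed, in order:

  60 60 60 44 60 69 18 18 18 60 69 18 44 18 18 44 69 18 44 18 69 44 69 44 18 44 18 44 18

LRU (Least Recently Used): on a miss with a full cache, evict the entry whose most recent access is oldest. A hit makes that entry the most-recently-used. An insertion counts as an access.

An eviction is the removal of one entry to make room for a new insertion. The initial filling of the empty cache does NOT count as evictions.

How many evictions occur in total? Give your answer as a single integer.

LRU simulation (capacity=2):
  1. access 60: MISS. Cache (LRU->MRU): [60]
  2. access 60: HIT. Cache (LRU->MRU): [60]
  3. access 60: HIT. Cache (LRU->MRU): [60]
  4. access 44: MISS. Cache (LRU->MRU): [60 44]
  5. access 60: HIT. Cache (LRU->MRU): [44 60]
  6. access 69: MISS, evict 44. Cache (LRU->MRU): [60 69]
  7. access 18: MISS, evict 60. Cache (LRU->MRU): [69 18]
  8. access 18: HIT. Cache (LRU->MRU): [69 18]
  9. access 18: HIT. Cache (LRU->MRU): [69 18]
  10. access 60: MISS, evict 69. Cache (LRU->MRU): [18 60]
  11. access 69: MISS, evict 18. Cache (LRU->MRU): [60 69]
  12. access 18: MISS, evict 60. Cache (LRU->MRU): [69 18]
  13. access 44: MISS, evict 69. Cache (LRU->MRU): [18 44]
  14. access 18: HIT. Cache (LRU->MRU): [44 18]
  15. access 18: HIT. Cache (LRU->MRU): [44 18]
  16. access 44: HIT. Cache (LRU->MRU): [18 44]
  17. access 69: MISS, evict 18. Cache (LRU->MRU): [44 69]
  18. access 18: MISS, evict 44. Cache (LRU->MRU): [69 18]
  19. access 44: MISS, evict 69. Cache (LRU->MRU): [18 44]
  20. access 18: HIT. Cache (LRU->MRU): [44 18]
  21. access 69: MISS, evict 44. Cache (LRU->MRU): [18 69]
  22. access 44: MISS, evict 18. Cache (LRU->MRU): [69 44]
  23. access 69: HIT. Cache (LRU->MRU): [44 69]
  24. access 44: HIT. Cache (LRU->MRU): [69 44]
  25. access 18: MISS, evict 69. Cache (LRU->MRU): [44 18]
  26. access 44: HIT. Cache (LRU->MRU): [18 44]
  27. access 18: HIT. Cache (LRU->MRU): [44 18]
  28. access 44: HIT. Cache (LRU->MRU): [18 44]
  29. access 18: HIT. Cache (LRU->MRU): [44 18]
Total: 15 hits, 14 misses, 12 evictions

Answer: 12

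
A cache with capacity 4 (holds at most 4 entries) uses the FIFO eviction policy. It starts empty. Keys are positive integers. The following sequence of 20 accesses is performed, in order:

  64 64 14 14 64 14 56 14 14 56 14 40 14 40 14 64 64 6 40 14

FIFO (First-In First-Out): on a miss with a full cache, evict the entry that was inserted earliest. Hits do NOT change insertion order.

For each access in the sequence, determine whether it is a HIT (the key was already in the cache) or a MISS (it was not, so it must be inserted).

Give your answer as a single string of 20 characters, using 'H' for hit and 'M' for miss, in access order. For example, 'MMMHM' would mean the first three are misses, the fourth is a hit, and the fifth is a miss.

Answer: MHMHHHMHHHHMHHHHHMHH

Derivation:
FIFO simulation (capacity=4):
  1. access 64: MISS. Cache (old->new): [64]
  2. access 64: HIT. Cache (old->new): [64]
  3. access 14: MISS. Cache (old->new): [64 14]
  4. access 14: HIT. Cache (old->new): [64 14]
  5. access 64: HIT. Cache (old->new): [64 14]
  6. access 14: HIT. Cache (old->new): [64 14]
  7. access 56: MISS. Cache (old->new): [64 14 56]
  8. access 14: HIT. Cache (old->new): [64 14 56]
  9. access 14: HIT. Cache (old->new): [64 14 56]
  10. access 56: HIT. Cache (old->new): [64 14 56]
  11. access 14: HIT. Cache (old->new): [64 14 56]
  12. access 40: MISS. Cache (old->new): [64 14 56 40]
  13. access 14: HIT. Cache (old->new): [64 14 56 40]
  14. access 40: HIT. Cache (old->new): [64 14 56 40]
  15. access 14: HIT. Cache (old->new): [64 14 56 40]
  16. access 64: HIT. Cache (old->new): [64 14 56 40]
  17. access 64: HIT. Cache (old->new): [64 14 56 40]
  18. access 6: MISS, evict 64. Cache (old->new): [14 56 40 6]
  19. access 40: HIT. Cache (old->new): [14 56 40 6]
  20. access 14: HIT. Cache (old->new): [14 56 40 6]
Total: 15 hits, 5 misses, 1 evictions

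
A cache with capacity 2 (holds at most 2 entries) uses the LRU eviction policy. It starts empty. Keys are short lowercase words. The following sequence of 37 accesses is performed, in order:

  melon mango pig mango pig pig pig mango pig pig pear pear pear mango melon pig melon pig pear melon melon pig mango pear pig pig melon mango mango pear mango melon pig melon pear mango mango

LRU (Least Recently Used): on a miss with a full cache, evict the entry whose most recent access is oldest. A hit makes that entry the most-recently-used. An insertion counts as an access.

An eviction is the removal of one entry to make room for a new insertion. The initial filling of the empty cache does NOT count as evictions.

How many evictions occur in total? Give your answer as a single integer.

LRU simulation (capacity=2):
  1. access melon: MISS. Cache (LRU->MRU): [melon]
  2. access mango: MISS. Cache (LRU->MRU): [melon mango]
  3. access pig: MISS, evict melon. Cache (LRU->MRU): [mango pig]
  4. access mango: HIT. Cache (LRU->MRU): [pig mango]
  5. access pig: HIT. Cache (LRU->MRU): [mango pig]
  6. access pig: HIT. Cache (LRU->MRU): [mango pig]
  7. access pig: HIT. Cache (LRU->MRU): [mango pig]
  8. access mango: HIT. Cache (LRU->MRU): [pig mango]
  9. access pig: HIT. Cache (LRU->MRU): [mango pig]
  10. access pig: HIT. Cache (LRU->MRU): [mango pig]
  11. access pear: MISS, evict mango. Cache (LRU->MRU): [pig pear]
  12. access pear: HIT. Cache (LRU->MRU): [pig pear]
  13. access pear: HIT. Cache (LRU->MRU): [pig pear]
  14. access mango: MISS, evict pig. Cache (LRU->MRU): [pear mango]
  15. access melon: MISS, evict pear. Cache (LRU->MRU): [mango melon]
  16. access pig: MISS, evict mango. Cache (LRU->MRU): [melon pig]
  17. access melon: HIT. Cache (LRU->MRU): [pig melon]
  18. access pig: HIT. Cache (LRU->MRU): [melon pig]
  19. access pear: MISS, evict melon. Cache (LRU->MRU): [pig pear]
  20. access melon: MISS, evict pig. Cache (LRU->MRU): [pear melon]
  21. access melon: HIT. Cache (LRU->MRU): [pear melon]
  22. access pig: MISS, evict pear. Cache (LRU->MRU): [melon pig]
  23. access mango: MISS, evict melon. Cache (LRU->MRU): [pig mango]
  24. access pear: MISS, evict pig. Cache (LRU->MRU): [mango pear]
  25. access pig: MISS, evict mango. Cache (LRU->MRU): [pear pig]
  26. access pig: HIT. Cache (LRU->MRU): [pear pig]
  27. access melon: MISS, evict pear. Cache (LRU->MRU): [pig melon]
  28. access mango: MISS, evict pig. Cache (LRU->MRU): [melon mango]
  29. access mango: HIT. Cache (LRU->MRU): [melon mango]
  30. access pear: MISS, evict melon. Cache (LRU->MRU): [mango pear]
  31. access mango: HIT. Cache (LRU->MRU): [pear mango]
  32. access melon: MISS, evict pear. Cache (LRU->MRU): [mango melon]
  33. access pig: MISS, evict mango. Cache (LRU->MRU): [melon pig]
  34. access melon: HIT. Cache (LRU->MRU): [pig melon]
  35. access pear: MISS, evict pig. Cache (LRU->MRU): [melon pear]
  36. access mango: MISS, evict melon. Cache (LRU->MRU): [pear mango]
  37. access mango: HIT. Cache (LRU->MRU): [pear mango]
Total: 17 hits, 20 misses, 18 evictions

Answer: 18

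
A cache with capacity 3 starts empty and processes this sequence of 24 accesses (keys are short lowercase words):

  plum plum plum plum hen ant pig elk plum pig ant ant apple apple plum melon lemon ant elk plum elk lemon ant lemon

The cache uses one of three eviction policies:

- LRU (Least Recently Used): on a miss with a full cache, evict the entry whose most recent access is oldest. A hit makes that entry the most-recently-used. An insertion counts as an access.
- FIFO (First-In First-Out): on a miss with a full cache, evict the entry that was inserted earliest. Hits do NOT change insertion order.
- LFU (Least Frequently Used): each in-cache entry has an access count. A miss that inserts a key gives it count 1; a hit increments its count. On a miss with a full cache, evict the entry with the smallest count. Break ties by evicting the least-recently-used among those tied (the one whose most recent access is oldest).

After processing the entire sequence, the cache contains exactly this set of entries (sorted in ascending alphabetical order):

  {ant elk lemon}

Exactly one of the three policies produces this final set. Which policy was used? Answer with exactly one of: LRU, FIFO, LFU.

Simulating under each policy and comparing final sets:
  LRU: final set = {ant elk lemon} -> MATCHES target
  FIFO: final set = {ant lemon plum} -> differs
  LFU: final set = {elk lemon plum} -> differs
Only LRU produces the target set.

Answer: LRU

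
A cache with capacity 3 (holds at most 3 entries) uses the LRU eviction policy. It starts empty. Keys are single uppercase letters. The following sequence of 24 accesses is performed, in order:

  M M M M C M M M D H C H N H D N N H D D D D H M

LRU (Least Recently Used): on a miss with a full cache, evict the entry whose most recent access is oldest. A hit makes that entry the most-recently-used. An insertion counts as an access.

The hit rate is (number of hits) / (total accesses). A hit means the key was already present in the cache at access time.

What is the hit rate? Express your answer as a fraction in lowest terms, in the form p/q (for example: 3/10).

LRU simulation (capacity=3):
  1. access M: MISS. Cache (LRU->MRU): [M]
  2. access M: HIT. Cache (LRU->MRU): [M]
  3. access M: HIT. Cache (LRU->MRU): [M]
  4. access M: HIT. Cache (LRU->MRU): [M]
  5. access C: MISS. Cache (LRU->MRU): [M C]
  6. access M: HIT. Cache (LRU->MRU): [C M]
  7. access M: HIT. Cache (LRU->MRU): [C M]
  8. access M: HIT. Cache (LRU->MRU): [C M]
  9. access D: MISS. Cache (LRU->MRU): [C M D]
  10. access H: MISS, evict C. Cache (LRU->MRU): [M D H]
  11. access C: MISS, evict M. Cache (LRU->MRU): [D H C]
  12. access H: HIT. Cache (LRU->MRU): [D C H]
  13. access N: MISS, evict D. Cache (LRU->MRU): [C H N]
  14. access H: HIT. Cache (LRU->MRU): [C N H]
  15. access D: MISS, evict C. Cache (LRU->MRU): [N H D]
  16. access N: HIT. Cache (LRU->MRU): [H D N]
  17. access N: HIT. Cache (LRU->MRU): [H D N]
  18. access H: HIT. Cache (LRU->MRU): [D N H]
  19. access D: HIT. Cache (LRU->MRU): [N H D]
  20. access D: HIT. Cache (LRU->MRU): [N H D]
  21. access D: HIT. Cache (LRU->MRU): [N H D]
  22. access D: HIT. Cache (LRU->MRU): [N H D]
  23. access H: HIT. Cache (LRU->MRU): [N D H]
  24. access M: MISS, evict N. Cache (LRU->MRU): [D H M]
Total: 16 hits, 8 misses, 5 evictions

Hit rate = 16/24 = 2/3

Answer: 2/3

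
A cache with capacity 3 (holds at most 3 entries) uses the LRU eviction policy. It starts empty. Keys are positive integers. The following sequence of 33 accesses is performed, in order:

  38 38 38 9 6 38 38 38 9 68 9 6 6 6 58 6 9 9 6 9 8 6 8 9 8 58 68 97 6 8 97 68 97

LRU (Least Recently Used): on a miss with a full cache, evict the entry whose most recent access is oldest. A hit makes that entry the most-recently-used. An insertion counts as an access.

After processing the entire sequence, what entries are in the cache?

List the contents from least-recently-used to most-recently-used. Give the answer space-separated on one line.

Answer: 8 68 97

Derivation:
LRU simulation (capacity=3):
  1. access 38: MISS. Cache (LRU->MRU): [38]
  2. access 38: HIT. Cache (LRU->MRU): [38]
  3. access 38: HIT. Cache (LRU->MRU): [38]
  4. access 9: MISS. Cache (LRU->MRU): [38 9]
  5. access 6: MISS. Cache (LRU->MRU): [38 9 6]
  6. access 38: HIT. Cache (LRU->MRU): [9 6 38]
  7. access 38: HIT. Cache (LRU->MRU): [9 6 38]
  8. access 38: HIT. Cache (LRU->MRU): [9 6 38]
  9. access 9: HIT. Cache (LRU->MRU): [6 38 9]
  10. access 68: MISS, evict 6. Cache (LRU->MRU): [38 9 68]
  11. access 9: HIT. Cache (LRU->MRU): [38 68 9]
  12. access 6: MISS, evict 38. Cache (LRU->MRU): [68 9 6]
  13. access 6: HIT. Cache (LRU->MRU): [68 9 6]
  14. access 6: HIT. Cache (LRU->MRU): [68 9 6]
  15. access 58: MISS, evict 68. Cache (LRU->MRU): [9 6 58]
  16. access 6: HIT. Cache (LRU->MRU): [9 58 6]
  17. access 9: HIT. Cache (LRU->MRU): [58 6 9]
  18. access 9: HIT. Cache (LRU->MRU): [58 6 9]
  19. access 6: HIT. Cache (LRU->MRU): [58 9 6]
  20. access 9: HIT. Cache (LRU->MRU): [58 6 9]
  21. access 8: MISS, evict 58. Cache (LRU->MRU): [6 9 8]
  22. access 6: HIT. Cache (LRU->MRU): [9 8 6]
  23. access 8: HIT. Cache (LRU->MRU): [9 6 8]
  24. access 9: HIT. Cache (LRU->MRU): [6 8 9]
  25. access 8: HIT. Cache (LRU->MRU): [6 9 8]
  26. access 58: MISS, evict 6. Cache (LRU->MRU): [9 8 58]
  27. access 68: MISS, evict 9. Cache (LRU->MRU): [8 58 68]
  28. access 97: MISS, evict 8. Cache (LRU->MRU): [58 68 97]
  29. access 6: MISS, evict 58. Cache (LRU->MRU): [68 97 6]
  30. access 8: MISS, evict 68. Cache (LRU->MRU): [97 6 8]
  31. access 97: HIT. Cache (LRU->MRU): [6 8 97]
  32. access 68: MISS, evict 6. Cache (LRU->MRU): [8 97 68]
  33. access 97: HIT. Cache (LRU->MRU): [8 68 97]
Total: 20 hits, 13 misses, 10 evictions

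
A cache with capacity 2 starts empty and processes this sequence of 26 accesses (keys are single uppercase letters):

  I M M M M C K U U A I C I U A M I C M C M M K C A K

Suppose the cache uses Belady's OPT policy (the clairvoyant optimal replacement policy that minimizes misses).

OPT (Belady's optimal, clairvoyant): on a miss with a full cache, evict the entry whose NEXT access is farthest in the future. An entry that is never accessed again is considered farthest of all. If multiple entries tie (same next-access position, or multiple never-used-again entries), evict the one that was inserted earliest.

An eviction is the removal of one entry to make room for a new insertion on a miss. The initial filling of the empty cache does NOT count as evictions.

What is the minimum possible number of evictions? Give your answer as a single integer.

OPT (Belady) simulation (capacity=2):
  1. access I: MISS. Cache: [I]
  2. access M: MISS. Cache: [I M]
  3. access M: HIT. Next use of M: step 4. Cache: [I M]
  4. access M: HIT. Next use of M: step 5. Cache: [I M]
  5. access M: HIT. Next use of M: step 16. Cache: [I M]
  6. access C: MISS, evict M (next use: step 16). Cache: [I C]
  7. access K: MISS, evict C (next use: step 12). Cache: [I K]
  8. access U: MISS, evict K (next use: step 23). Cache: [I U]
  9. access U: HIT. Next use of U: step 14. Cache: [I U]
  10. access A: MISS, evict U (next use: step 14). Cache: [I A]
  11. access I: HIT. Next use of I: step 13. Cache: [I A]
  12. access C: MISS, evict A (next use: step 15). Cache: [I C]
  13. access I: HIT. Next use of I: step 17. Cache: [I C]
  14. access U: MISS, evict C (next use: step 18). Cache: [I U]
  15. access A: MISS, evict U (next use: never). Cache: [I A]
  16. access M: MISS, evict A (next use: step 25). Cache: [I M]
  17. access I: HIT. Next use of I: never. Cache: [I M]
  18. access C: MISS, evict I (next use: never). Cache: [M C]
  19. access M: HIT. Next use of M: step 21. Cache: [M C]
  20. access C: HIT. Next use of C: step 24. Cache: [M C]
  21. access M: HIT. Next use of M: step 22. Cache: [M C]
  22. access M: HIT. Next use of M: never. Cache: [M C]
  23. access K: MISS, evict M (next use: never). Cache: [C K]
  24. access C: HIT. Next use of C: never. Cache: [C K]
  25. access A: MISS, evict C (next use: never). Cache: [K A]
  26. access K: HIT. Next use of K: never. Cache: [K A]
Total: 13 hits, 13 misses, 11 evictions

Answer: 11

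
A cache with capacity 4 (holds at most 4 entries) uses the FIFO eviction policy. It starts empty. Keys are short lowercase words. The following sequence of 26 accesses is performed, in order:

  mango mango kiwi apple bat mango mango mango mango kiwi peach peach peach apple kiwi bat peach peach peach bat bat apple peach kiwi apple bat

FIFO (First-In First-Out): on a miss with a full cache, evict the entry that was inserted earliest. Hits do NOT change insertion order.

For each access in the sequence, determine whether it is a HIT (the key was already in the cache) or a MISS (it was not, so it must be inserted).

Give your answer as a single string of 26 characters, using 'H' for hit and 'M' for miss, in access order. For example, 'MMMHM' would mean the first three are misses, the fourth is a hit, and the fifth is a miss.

Answer: MHMMMHHHHHMHHHHHHHHHHHHHHH

Derivation:
FIFO simulation (capacity=4):
  1. access mango: MISS. Cache (old->new): [mango]
  2. access mango: HIT. Cache (old->new): [mango]
  3. access kiwi: MISS. Cache (old->new): [mango kiwi]
  4. access apple: MISS. Cache (old->new): [mango kiwi apple]
  5. access bat: MISS. Cache (old->new): [mango kiwi apple bat]
  6. access mango: HIT. Cache (old->new): [mango kiwi apple bat]
  7. access mango: HIT. Cache (old->new): [mango kiwi apple bat]
  8. access mango: HIT. Cache (old->new): [mango kiwi apple bat]
  9. access mango: HIT. Cache (old->new): [mango kiwi apple bat]
  10. access kiwi: HIT. Cache (old->new): [mango kiwi apple bat]
  11. access peach: MISS, evict mango. Cache (old->new): [kiwi apple bat peach]
  12. access peach: HIT. Cache (old->new): [kiwi apple bat peach]
  13. access peach: HIT. Cache (old->new): [kiwi apple bat peach]
  14. access apple: HIT. Cache (old->new): [kiwi apple bat peach]
  15. access kiwi: HIT. Cache (old->new): [kiwi apple bat peach]
  16. access bat: HIT. Cache (old->new): [kiwi apple bat peach]
  17. access peach: HIT. Cache (old->new): [kiwi apple bat peach]
  18. access peach: HIT. Cache (old->new): [kiwi apple bat peach]
  19. access peach: HIT. Cache (old->new): [kiwi apple bat peach]
  20. access bat: HIT. Cache (old->new): [kiwi apple bat peach]
  21. access bat: HIT. Cache (old->new): [kiwi apple bat peach]
  22. access apple: HIT. Cache (old->new): [kiwi apple bat peach]
  23. access peach: HIT. Cache (old->new): [kiwi apple bat peach]
  24. access kiwi: HIT. Cache (old->new): [kiwi apple bat peach]
  25. access apple: HIT. Cache (old->new): [kiwi apple bat peach]
  26. access bat: HIT. Cache (old->new): [kiwi apple bat peach]
Total: 21 hits, 5 misses, 1 evictions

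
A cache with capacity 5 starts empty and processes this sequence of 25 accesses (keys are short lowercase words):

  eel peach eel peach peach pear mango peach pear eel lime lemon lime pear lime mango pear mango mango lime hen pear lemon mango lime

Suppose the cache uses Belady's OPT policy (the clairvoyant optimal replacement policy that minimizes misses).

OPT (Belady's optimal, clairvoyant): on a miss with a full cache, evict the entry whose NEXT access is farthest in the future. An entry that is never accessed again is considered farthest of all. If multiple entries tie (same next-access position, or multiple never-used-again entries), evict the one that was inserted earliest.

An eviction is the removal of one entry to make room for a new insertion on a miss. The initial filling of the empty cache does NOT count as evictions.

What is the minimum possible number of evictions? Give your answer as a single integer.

Answer: 2

Derivation:
OPT (Belady) simulation (capacity=5):
  1. access eel: MISS. Cache: [eel]
  2. access peach: MISS. Cache: [eel peach]
  3. access eel: HIT. Next use of eel: step 10. Cache: [eel peach]
  4. access peach: HIT. Next use of peach: step 5. Cache: [eel peach]
  5. access peach: HIT. Next use of peach: step 8. Cache: [eel peach]
  6. access pear: MISS. Cache: [eel peach pear]
  7. access mango: MISS. Cache: [eel peach pear mango]
  8. access peach: HIT. Next use of peach: never. Cache: [eel peach pear mango]
  9. access pear: HIT. Next use of pear: step 14. Cache: [eel peach pear mango]
  10. access eel: HIT. Next use of eel: never. Cache: [eel peach pear mango]
  11. access lime: MISS. Cache: [eel peach pear mango lime]
  12. access lemon: MISS, evict eel (next use: never). Cache: [peach pear mango lime lemon]
  13. access lime: HIT. Next use of lime: step 15. Cache: [peach pear mango lime lemon]
  14. access pear: HIT. Next use of pear: step 17. Cache: [peach pear mango lime lemon]
  15. access lime: HIT. Next use of lime: step 20. Cache: [peach pear mango lime lemon]
  16. access mango: HIT. Next use of mango: step 18. Cache: [peach pear mango lime lemon]
  17. access pear: HIT. Next use of pear: step 22. Cache: [peach pear mango lime lemon]
  18. access mango: HIT. Next use of mango: step 19. Cache: [peach pear mango lime lemon]
  19. access mango: HIT. Next use of mango: step 24. Cache: [peach pear mango lime lemon]
  20. access lime: HIT. Next use of lime: step 25. Cache: [peach pear mango lime lemon]
  21. access hen: MISS, evict peach (next use: never). Cache: [pear mango lime lemon hen]
  22. access pear: HIT. Next use of pear: never. Cache: [pear mango lime lemon hen]
  23. access lemon: HIT. Next use of lemon: never. Cache: [pear mango lime lemon hen]
  24. access mango: HIT. Next use of mango: never. Cache: [pear mango lime lemon hen]
  25. access lime: HIT. Next use of lime: never. Cache: [pear mango lime lemon hen]
Total: 18 hits, 7 misses, 2 evictions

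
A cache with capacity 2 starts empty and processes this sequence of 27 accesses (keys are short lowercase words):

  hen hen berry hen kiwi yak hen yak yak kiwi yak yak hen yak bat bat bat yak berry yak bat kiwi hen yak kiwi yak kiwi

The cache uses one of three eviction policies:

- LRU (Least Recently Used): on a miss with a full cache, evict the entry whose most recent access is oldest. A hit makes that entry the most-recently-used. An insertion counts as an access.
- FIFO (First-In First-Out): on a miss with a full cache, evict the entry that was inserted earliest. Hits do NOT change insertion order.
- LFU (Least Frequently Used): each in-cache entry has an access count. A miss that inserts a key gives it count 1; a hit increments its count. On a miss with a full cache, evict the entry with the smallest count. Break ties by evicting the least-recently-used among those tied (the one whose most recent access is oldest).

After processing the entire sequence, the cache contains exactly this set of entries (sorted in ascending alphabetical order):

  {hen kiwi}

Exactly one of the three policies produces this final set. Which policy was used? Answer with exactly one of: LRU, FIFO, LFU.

Answer: LFU

Derivation:
Simulating under each policy and comparing final sets:
  LRU: final set = {kiwi yak} -> differs
  FIFO: final set = {kiwi yak} -> differs
  LFU: final set = {hen kiwi} -> MATCHES target
Only LFU produces the target set.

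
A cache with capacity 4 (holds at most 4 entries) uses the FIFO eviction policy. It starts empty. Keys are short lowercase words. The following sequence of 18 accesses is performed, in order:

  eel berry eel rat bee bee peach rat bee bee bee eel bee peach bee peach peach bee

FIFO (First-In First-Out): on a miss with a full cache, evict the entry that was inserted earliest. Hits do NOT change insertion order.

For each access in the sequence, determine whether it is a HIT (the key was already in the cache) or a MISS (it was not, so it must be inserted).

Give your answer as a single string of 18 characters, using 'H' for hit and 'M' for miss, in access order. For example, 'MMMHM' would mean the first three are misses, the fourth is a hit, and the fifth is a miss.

Answer: MMHMMHMHHHHMHHHHHH

Derivation:
FIFO simulation (capacity=4):
  1. access eel: MISS. Cache (old->new): [eel]
  2. access berry: MISS. Cache (old->new): [eel berry]
  3. access eel: HIT. Cache (old->new): [eel berry]
  4. access rat: MISS. Cache (old->new): [eel berry rat]
  5. access bee: MISS. Cache (old->new): [eel berry rat bee]
  6. access bee: HIT. Cache (old->new): [eel berry rat bee]
  7. access peach: MISS, evict eel. Cache (old->new): [berry rat bee peach]
  8. access rat: HIT. Cache (old->new): [berry rat bee peach]
  9. access bee: HIT. Cache (old->new): [berry rat bee peach]
  10. access bee: HIT. Cache (old->new): [berry rat bee peach]
  11. access bee: HIT. Cache (old->new): [berry rat bee peach]
  12. access eel: MISS, evict berry. Cache (old->new): [rat bee peach eel]
  13. access bee: HIT. Cache (old->new): [rat bee peach eel]
  14. access peach: HIT. Cache (old->new): [rat bee peach eel]
  15. access bee: HIT. Cache (old->new): [rat bee peach eel]
  16. access peach: HIT. Cache (old->new): [rat bee peach eel]
  17. access peach: HIT. Cache (old->new): [rat bee peach eel]
  18. access bee: HIT. Cache (old->new): [rat bee peach eel]
Total: 12 hits, 6 misses, 2 evictions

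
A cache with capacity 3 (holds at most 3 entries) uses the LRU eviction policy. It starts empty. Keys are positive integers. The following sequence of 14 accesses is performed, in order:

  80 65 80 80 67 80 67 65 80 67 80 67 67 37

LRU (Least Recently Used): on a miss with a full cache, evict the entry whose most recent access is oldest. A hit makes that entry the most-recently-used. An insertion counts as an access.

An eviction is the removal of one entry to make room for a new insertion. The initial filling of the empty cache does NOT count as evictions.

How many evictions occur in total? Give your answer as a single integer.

Answer: 1

Derivation:
LRU simulation (capacity=3):
  1. access 80: MISS. Cache (LRU->MRU): [80]
  2. access 65: MISS. Cache (LRU->MRU): [80 65]
  3. access 80: HIT. Cache (LRU->MRU): [65 80]
  4. access 80: HIT. Cache (LRU->MRU): [65 80]
  5. access 67: MISS. Cache (LRU->MRU): [65 80 67]
  6. access 80: HIT. Cache (LRU->MRU): [65 67 80]
  7. access 67: HIT. Cache (LRU->MRU): [65 80 67]
  8. access 65: HIT. Cache (LRU->MRU): [80 67 65]
  9. access 80: HIT. Cache (LRU->MRU): [67 65 80]
  10. access 67: HIT. Cache (LRU->MRU): [65 80 67]
  11. access 80: HIT. Cache (LRU->MRU): [65 67 80]
  12. access 67: HIT. Cache (LRU->MRU): [65 80 67]
  13. access 67: HIT. Cache (LRU->MRU): [65 80 67]
  14. access 37: MISS, evict 65. Cache (LRU->MRU): [80 67 37]
Total: 10 hits, 4 misses, 1 evictions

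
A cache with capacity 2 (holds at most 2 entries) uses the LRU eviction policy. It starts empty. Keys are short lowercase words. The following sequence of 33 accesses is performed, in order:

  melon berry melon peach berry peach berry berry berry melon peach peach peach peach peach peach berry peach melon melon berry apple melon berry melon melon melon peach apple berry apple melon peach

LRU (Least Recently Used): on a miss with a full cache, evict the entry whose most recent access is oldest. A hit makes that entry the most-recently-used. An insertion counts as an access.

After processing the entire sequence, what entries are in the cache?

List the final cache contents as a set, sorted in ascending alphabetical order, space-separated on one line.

Answer: melon peach

Derivation:
LRU simulation (capacity=2):
  1. access melon: MISS. Cache (LRU->MRU): [melon]
  2. access berry: MISS. Cache (LRU->MRU): [melon berry]
  3. access melon: HIT. Cache (LRU->MRU): [berry melon]
  4. access peach: MISS, evict berry. Cache (LRU->MRU): [melon peach]
  5. access berry: MISS, evict melon. Cache (LRU->MRU): [peach berry]
  6. access peach: HIT. Cache (LRU->MRU): [berry peach]
  7. access berry: HIT. Cache (LRU->MRU): [peach berry]
  8. access berry: HIT. Cache (LRU->MRU): [peach berry]
  9. access berry: HIT. Cache (LRU->MRU): [peach berry]
  10. access melon: MISS, evict peach. Cache (LRU->MRU): [berry melon]
  11. access peach: MISS, evict berry. Cache (LRU->MRU): [melon peach]
  12. access peach: HIT. Cache (LRU->MRU): [melon peach]
  13. access peach: HIT. Cache (LRU->MRU): [melon peach]
  14. access peach: HIT. Cache (LRU->MRU): [melon peach]
  15. access peach: HIT. Cache (LRU->MRU): [melon peach]
  16. access peach: HIT. Cache (LRU->MRU): [melon peach]
  17. access berry: MISS, evict melon. Cache (LRU->MRU): [peach berry]
  18. access peach: HIT. Cache (LRU->MRU): [berry peach]
  19. access melon: MISS, evict berry. Cache (LRU->MRU): [peach melon]
  20. access melon: HIT. Cache (LRU->MRU): [peach melon]
  21. access berry: MISS, evict peach. Cache (LRU->MRU): [melon berry]
  22. access apple: MISS, evict melon. Cache (LRU->MRU): [berry apple]
  23. access melon: MISS, evict berry. Cache (LRU->MRU): [apple melon]
  24. access berry: MISS, evict apple. Cache (LRU->MRU): [melon berry]
  25. access melon: HIT. Cache (LRU->MRU): [berry melon]
  26. access melon: HIT. Cache (LRU->MRU): [berry melon]
  27. access melon: HIT. Cache (LRU->MRU): [berry melon]
  28. access peach: MISS, evict berry. Cache (LRU->MRU): [melon peach]
  29. access apple: MISS, evict melon. Cache (LRU->MRU): [peach apple]
  30. access berry: MISS, evict peach. Cache (LRU->MRU): [apple berry]
  31. access apple: HIT. Cache (LRU->MRU): [berry apple]
  32. access melon: MISS, evict berry. Cache (LRU->MRU): [apple melon]
  33. access peach: MISS, evict apple. Cache (LRU->MRU): [melon peach]
Total: 16 hits, 17 misses, 15 evictions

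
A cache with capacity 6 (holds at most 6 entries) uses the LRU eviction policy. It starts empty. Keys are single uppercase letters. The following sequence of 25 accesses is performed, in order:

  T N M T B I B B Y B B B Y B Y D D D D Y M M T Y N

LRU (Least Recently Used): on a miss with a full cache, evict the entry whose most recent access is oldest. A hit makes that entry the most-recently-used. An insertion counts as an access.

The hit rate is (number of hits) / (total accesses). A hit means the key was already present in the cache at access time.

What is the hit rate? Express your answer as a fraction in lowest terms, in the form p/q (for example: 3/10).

Answer: 17/25

Derivation:
LRU simulation (capacity=6):
  1. access T: MISS. Cache (LRU->MRU): [T]
  2. access N: MISS. Cache (LRU->MRU): [T N]
  3. access M: MISS. Cache (LRU->MRU): [T N M]
  4. access T: HIT. Cache (LRU->MRU): [N M T]
  5. access B: MISS. Cache (LRU->MRU): [N M T B]
  6. access I: MISS. Cache (LRU->MRU): [N M T B I]
  7. access B: HIT. Cache (LRU->MRU): [N M T I B]
  8. access B: HIT. Cache (LRU->MRU): [N M T I B]
  9. access Y: MISS. Cache (LRU->MRU): [N M T I B Y]
  10. access B: HIT. Cache (LRU->MRU): [N M T I Y B]
  11. access B: HIT. Cache (LRU->MRU): [N M T I Y B]
  12. access B: HIT. Cache (LRU->MRU): [N M T I Y B]
  13. access Y: HIT. Cache (LRU->MRU): [N M T I B Y]
  14. access B: HIT. Cache (LRU->MRU): [N M T I Y B]
  15. access Y: HIT. Cache (LRU->MRU): [N M T I B Y]
  16. access D: MISS, evict N. Cache (LRU->MRU): [M T I B Y D]
  17. access D: HIT. Cache (LRU->MRU): [M T I B Y D]
  18. access D: HIT. Cache (LRU->MRU): [M T I B Y D]
  19. access D: HIT. Cache (LRU->MRU): [M T I B Y D]
  20. access Y: HIT. Cache (LRU->MRU): [M T I B D Y]
  21. access M: HIT. Cache (LRU->MRU): [T I B D Y M]
  22. access M: HIT. Cache (LRU->MRU): [T I B D Y M]
  23. access T: HIT. Cache (LRU->MRU): [I B D Y M T]
  24. access Y: HIT. Cache (LRU->MRU): [I B D M T Y]
  25. access N: MISS, evict I. Cache (LRU->MRU): [B D M T Y N]
Total: 17 hits, 8 misses, 2 evictions

Hit rate = 17/25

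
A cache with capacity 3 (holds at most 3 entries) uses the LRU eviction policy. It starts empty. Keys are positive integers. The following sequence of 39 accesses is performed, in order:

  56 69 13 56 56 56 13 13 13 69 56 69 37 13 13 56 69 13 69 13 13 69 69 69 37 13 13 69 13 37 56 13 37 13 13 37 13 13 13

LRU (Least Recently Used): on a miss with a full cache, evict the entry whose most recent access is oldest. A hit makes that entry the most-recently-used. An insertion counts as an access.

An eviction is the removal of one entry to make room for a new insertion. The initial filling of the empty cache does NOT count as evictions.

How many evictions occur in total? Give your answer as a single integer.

LRU simulation (capacity=3):
  1. access 56: MISS. Cache (LRU->MRU): [56]
  2. access 69: MISS. Cache (LRU->MRU): [56 69]
  3. access 13: MISS. Cache (LRU->MRU): [56 69 13]
  4. access 56: HIT. Cache (LRU->MRU): [69 13 56]
  5. access 56: HIT. Cache (LRU->MRU): [69 13 56]
  6. access 56: HIT. Cache (LRU->MRU): [69 13 56]
  7. access 13: HIT. Cache (LRU->MRU): [69 56 13]
  8. access 13: HIT. Cache (LRU->MRU): [69 56 13]
  9. access 13: HIT. Cache (LRU->MRU): [69 56 13]
  10. access 69: HIT. Cache (LRU->MRU): [56 13 69]
  11. access 56: HIT. Cache (LRU->MRU): [13 69 56]
  12. access 69: HIT. Cache (LRU->MRU): [13 56 69]
  13. access 37: MISS, evict 13. Cache (LRU->MRU): [56 69 37]
  14. access 13: MISS, evict 56. Cache (LRU->MRU): [69 37 13]
  15. access 13: HIT. Cache (LRU->MRU): [69 37 13]
  16. access 56: MISS, evict 69. Cache (LRU->MRU): [37 13 56]
  17. access 69: MISS, evict 37. Cache (LRU->MRU): [13 56 69]
  18. access 13: HIT. Cache (LRU->MRU): [56 69 13]
  19. access 69: HIT. Cache (LRU->MRU): [56 13 69]
  20. access 13: HIT. Cache (LRU->MRU): [56 69 13]
  21. access 13: HIT. Cache (LRU->MRU): [56 69 13]
  22. access 69: HIT. Cache (LRU->MRU): [56 13 69]
  23. access 69: HIT. Cache (LRU->MRU): [56 13 69]
  24. access 69: HIT. Cache (LRU->MRU): [56 13 69]
  25. access 37: MISS, evict 56. Cache (LRU->MRU): [13 69 37]
  26. access 13: HIT. Cache (LRU->MRU): [69 37 13]
  27. access 13: HIT. Cache (LRU->MRU): [69 37 13]
  28. access 69: HIT. Cache (LRU->MRU): [37 13 69]
  29. access 13: HIT. Cache (LRU->MRU): [37 69 13]
  30. access 37: HIT. Cache (LRU->MRU): [69 13 37]
  31. access 56: MISS, evict 69. Cache (LRU->MRU): [13 37 56]
  32. access 13: HIT. Cache (LRU->MRU): [37 56 13]
  33. access 37: HIT. Cache (LRU->MRU): [56 13 37]
  34. access 13: HIT. Cache (LRU->MRU): [56 37 13]
  35. access 13: HIT. Cache (LRU->MRU): [56 37 13]
  36. access 37: HIT. Cache (LRU->MRU): [56 13 37]
  37. access 13: HIT. Cache (LRU->MRU): [56 37 13]
  38. access 13: HIT. Cache (LRU->MRU): [56 37 13]
  39. access 13: HIT. Cache (LRU->MRU): [56 37 13]
Total: 30 hits, 9 misses, 6 evictions

Answer: 6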